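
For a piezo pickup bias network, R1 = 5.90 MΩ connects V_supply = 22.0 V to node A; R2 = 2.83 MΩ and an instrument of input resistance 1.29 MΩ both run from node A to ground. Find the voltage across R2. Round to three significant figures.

V_out ≈ 2.87 V

The load sits in parallel with R2, giving an effective lower resistance R2' = R2·R_L/(R2+R_L) = 0.8861 MΩ.
Now apply the divider: V_out = 22.0 × 0.1306 = 2.873 V.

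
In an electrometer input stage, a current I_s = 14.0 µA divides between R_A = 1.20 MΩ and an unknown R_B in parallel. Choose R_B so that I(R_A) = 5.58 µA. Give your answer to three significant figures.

Two-branch current divider: I_A = I_s · R_B/(R_A + R_B).
5.58/14.0 = R_B/(R_A + R_B) → R_B = R_A · (0.3986)/(1 − 0.3986) = 1.20 × 0.6627 = 0.7952 MΩ.

R_B ≈ 0.795 MΩ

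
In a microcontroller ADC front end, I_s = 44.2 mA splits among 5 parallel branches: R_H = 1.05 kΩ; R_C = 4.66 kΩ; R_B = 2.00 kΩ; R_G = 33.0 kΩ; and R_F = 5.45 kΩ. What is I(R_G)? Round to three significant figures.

I ≈ 0.712 mA

ΣG = 1/1.05 + 1/4.66 + 1/2.00 + 1/33.0 + 1/5.45 = 1.881.
By the current-divider rule, I = I_s · G_k/ΣG = 44.2 × 0.01611 = 0.7122 mA.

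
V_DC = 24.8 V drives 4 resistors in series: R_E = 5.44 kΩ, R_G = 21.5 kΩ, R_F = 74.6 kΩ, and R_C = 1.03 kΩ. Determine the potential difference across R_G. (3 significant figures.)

Total series resistance ΣR = 5.44 + 21.5 + 74.6 + 1.03 = 102.6 kΩ.
By the voltage-divider rule, V = 24.8 × 21.50/102.6 = 5.198 V.

V ≈ 5.20 V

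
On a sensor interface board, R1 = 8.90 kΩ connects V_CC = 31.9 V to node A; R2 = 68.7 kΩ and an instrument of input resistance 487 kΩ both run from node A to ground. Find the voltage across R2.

R2 ‖ R_L = (68.7 × 487)/(68.7 + 487) = 60.21 kΩ.
Then V_out = V_CC · R2'/(R1 + R2') = 31.9 × 60.21/69.11 = 27.79 V.

V_out ≈ 27.8 V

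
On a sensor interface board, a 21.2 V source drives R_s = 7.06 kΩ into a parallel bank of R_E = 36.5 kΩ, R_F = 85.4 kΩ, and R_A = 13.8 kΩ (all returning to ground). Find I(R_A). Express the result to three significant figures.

Combine the parallel branches: R_p = (1/36.5 + 1/85.4 + 1/13.8)⁻¹ = 8.963 kΩ.
Node voltage V_A = V_in · R_p/(R_s + R_p) = 21.2 × 0.5594 = 11.86 V.
Branch current I = V_A/R_A = 11.86/13.8 = 0.8593 mA.

I ≈ 0.859 mA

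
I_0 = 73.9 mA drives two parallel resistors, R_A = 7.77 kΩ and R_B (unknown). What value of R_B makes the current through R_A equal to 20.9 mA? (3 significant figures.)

The fraction through R_A equals R_B/(R_A+R_B).
With f = 0.2828, R_B = R_A · f/(1−f) = 7.77 × 0.3943 = 3.064 kΩ.

R_B ≈ 3.06 kΩ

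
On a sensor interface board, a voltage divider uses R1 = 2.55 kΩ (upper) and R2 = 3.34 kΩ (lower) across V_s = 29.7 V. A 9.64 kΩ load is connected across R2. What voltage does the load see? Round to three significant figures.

First combine the lower leg with the load: R2 ‖ R_L = 2.481 kΩ.
Voltage divider with the loaded lower leg: V_out = 29.7 × 2.481/(2.55 + 2.481) = 29.7 × 0.4931 = 14.65 V.

V_out ≈ 14.6 V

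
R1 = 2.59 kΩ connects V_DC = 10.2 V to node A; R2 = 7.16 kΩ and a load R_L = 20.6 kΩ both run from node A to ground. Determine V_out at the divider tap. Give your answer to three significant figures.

R2 ‖ R_L = (7.16 × 20.6)/(7.16 + 20.6) = 5.313 kΩ.
Then V_out = V_DC · R2'/(R1 + R2') = 10.2 × 5.313/7.903 = 6.857 V.
(Unloaded it would be 7.49 V; the load pulls it down.)

V_out ≈ 6.86 V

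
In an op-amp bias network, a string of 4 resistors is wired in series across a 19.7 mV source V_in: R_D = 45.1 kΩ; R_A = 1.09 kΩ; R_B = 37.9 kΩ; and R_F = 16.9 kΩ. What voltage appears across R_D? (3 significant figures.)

V ≈ 8.80 mV

Series total: ΣR = 45.1 + 1.09 + 37.9 + 16.9 = 101.0 kΩ.
V = V_in · R/ΣR = 19.7 × 0.4466 = 8.798 mV.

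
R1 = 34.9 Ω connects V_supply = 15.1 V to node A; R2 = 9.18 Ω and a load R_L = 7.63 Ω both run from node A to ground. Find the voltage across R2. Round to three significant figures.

V_out ≈ 1.61 V

First combine the lower leg with the load: R2 ‖ R_L = 4.167 Ω.
Now apply the divider: V_out = 15.1 × 0.1067 = 1.611 V.
(Unloaded it would be 3.14 V; the load pulls it down.)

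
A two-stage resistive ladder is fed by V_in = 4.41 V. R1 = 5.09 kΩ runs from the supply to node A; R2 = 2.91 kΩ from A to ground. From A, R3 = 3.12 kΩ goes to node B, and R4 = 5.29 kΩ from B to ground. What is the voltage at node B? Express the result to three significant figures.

V_B ≈ 0.827 V

Looking into the second stage from A: R3 + R4 = 8.410 kΩ appears in parallel with R2.
Effective lower resistance at A: R2 ‖ 8.410 = 2.162 kΩ.
V_A = 4.41 × 2.162/(5.09 + 2.162) = 1.315 V.
V_B = V_A × 0.6290 = 0.8270 V.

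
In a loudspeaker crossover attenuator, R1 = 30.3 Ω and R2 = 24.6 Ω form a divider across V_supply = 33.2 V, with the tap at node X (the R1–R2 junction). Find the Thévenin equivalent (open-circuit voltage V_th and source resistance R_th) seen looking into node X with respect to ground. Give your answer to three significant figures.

V_th ≈ 14.9 V, R_th ≈ 13.6 Ω

With X open, the divider is unloaded: V_th = 33.2 × 24.6/54.90 = 14.88 V.
Zeroing V_supply shorts the top of R1 to ground, so R_th = R1 ‖ R2 = 13.58 Ω.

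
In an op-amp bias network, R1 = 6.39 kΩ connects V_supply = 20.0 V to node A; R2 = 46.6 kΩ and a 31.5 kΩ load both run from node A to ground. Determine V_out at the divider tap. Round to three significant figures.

First combine the lower leg with the load: R2 ‖ R_L = 18.80 kΩ.
Voltage divider with the loaded lower leg: V_out = 20.0 × 18.80/(6.39 + 18.80) = 20.0 × 0.7463 = 14.93 V.

V_out ≈ 14.9 V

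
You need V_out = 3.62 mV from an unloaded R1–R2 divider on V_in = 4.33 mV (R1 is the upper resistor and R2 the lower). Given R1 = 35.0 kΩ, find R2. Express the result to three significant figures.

Required fraction k = V_out/V_in = 0.8360.
So R2 = R1 · V_out/(V_in − V_out) = 35.0 × 3.62/(4.33 − 3.62) = 35.0 × 5.099 = 178.5 kΩ.

R2 ≈ 178 kΩ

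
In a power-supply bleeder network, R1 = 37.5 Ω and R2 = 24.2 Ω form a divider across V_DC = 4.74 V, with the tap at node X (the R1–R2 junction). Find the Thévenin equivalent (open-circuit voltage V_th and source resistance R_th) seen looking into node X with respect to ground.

V_th ≈ 1.86 V, R_th ≈ 14.7 Ω

V_th is the unloaded tap voltage: V_DC · R2/(R1+R2) = 4.74 × 0.3922 = 1.859 V.
Zeroing V_DC shorts the top of R1 to ground, so R_th = R1 ‖ R2 = 14.71 Ω.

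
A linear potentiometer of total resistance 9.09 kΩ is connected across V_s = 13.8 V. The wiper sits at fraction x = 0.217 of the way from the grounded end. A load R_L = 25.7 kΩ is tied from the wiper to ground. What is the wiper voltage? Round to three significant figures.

V_out ≈ 2.82 V

The pot divides into 7.117 kΩ above the wiper and 1.973 kΩ below.
Lower segment in parallel with the load: 1.973 ‖ 25.7 = 1.832 kΩ.
V_out = 13.8 × 1.832/(7.117 + 1.832) = 2.825 V.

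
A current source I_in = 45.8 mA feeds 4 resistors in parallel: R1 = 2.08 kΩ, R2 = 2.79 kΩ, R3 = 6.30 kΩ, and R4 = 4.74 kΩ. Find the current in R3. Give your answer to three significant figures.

Total conductance ΣG = 1/2.08 + 1/2.79 + 1/6.30 + 1/4.74 = 1.209 (units of 1/kΩ).
Current divider: I(R3) = I_in · G_k/ΣG = 45.8 × (0.1587/1.209) = 45.8 × 0.1313 = 6.014 mA.

I ≈ 6.01 mA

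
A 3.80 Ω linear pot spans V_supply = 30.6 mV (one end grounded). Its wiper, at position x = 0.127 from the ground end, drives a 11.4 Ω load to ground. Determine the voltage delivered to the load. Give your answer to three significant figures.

Lower segment x·R_p = 0.4826 Ω; upper segment (1−x)·R_p = 3.317 Ω.
R_L loads the lower segment: effective lower R = 0.4630 Ω.
Then V_out = V_supply · 0.4630/(3.317 + 0.4630) = 3.748 mV.
(Unloaded: V_out = x·V_supply = 3.89 mV.)

V_out ≈ 3.75 mV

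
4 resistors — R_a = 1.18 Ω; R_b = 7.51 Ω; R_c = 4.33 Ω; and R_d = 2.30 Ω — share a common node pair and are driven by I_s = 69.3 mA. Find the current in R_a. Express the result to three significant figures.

I ≈ 35.7 mA

ΣG = 1/1.18 + 1/7.51 + 1/4.33 + 1/2.30 = 1.646.
Current divider: I(R_a) = I_s · G_k/ΣG = 69.3 × (0.8475/1.646) = 69.3 × 0.5148 = 35.67 mA.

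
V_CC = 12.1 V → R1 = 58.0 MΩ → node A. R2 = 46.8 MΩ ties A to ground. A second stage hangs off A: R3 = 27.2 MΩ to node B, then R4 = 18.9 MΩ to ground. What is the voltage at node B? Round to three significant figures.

V_B ≈ 1.42 V

The second stage (R3 + R4 = 46.10 MΩ) loads node A in parallel with R2.
R2 ‖ (R3+R4) = 23.22 MΩ.
So V_A = 12.1 × 0.2859 = 3.460 V.
Stage 2 is unloaded, so V_B = V_A · R4/(R3+R4) = 3.460 × 18.9/46.10 = 1.418 V.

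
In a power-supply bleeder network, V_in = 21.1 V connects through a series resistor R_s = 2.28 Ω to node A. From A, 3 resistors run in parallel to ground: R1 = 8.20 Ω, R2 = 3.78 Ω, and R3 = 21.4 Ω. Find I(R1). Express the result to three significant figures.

Parallel bank: R_p = 1/(1/8.20 + 1/3.78 + 1/21.4) = 2.308 Ω.
V_A = 21.1 × 2.308/4.588 = 10.61 V.
Branch current I = V_A/R1 = 10.61/8.20 = 1.295 A.

I ≈ 1.29 A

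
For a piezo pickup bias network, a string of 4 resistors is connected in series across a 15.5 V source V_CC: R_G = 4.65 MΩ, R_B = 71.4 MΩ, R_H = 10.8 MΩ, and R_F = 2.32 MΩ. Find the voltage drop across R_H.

V ≈ 1.88 V

Total series resistance ΣR = 4.65 + 71.4 + 10.8 + 2.32 = 89.17 MΩ.
Voltage divider: V = V_CC · (10.80 / 89.17) = 15.5 × 0.1211 = 1.877 V.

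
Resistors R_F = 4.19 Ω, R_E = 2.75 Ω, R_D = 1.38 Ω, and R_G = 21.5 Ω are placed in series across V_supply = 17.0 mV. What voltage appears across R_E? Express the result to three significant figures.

V ≈ 1.57 mV

Series total: ΣR = 4.19 + 2.75 + 1.38 + 21.5 = 29.82 Ω.
Voltage divider: V = V_supply · (2.750 / 29.82) = 17.0 × 0.09222 = 1.568 mV.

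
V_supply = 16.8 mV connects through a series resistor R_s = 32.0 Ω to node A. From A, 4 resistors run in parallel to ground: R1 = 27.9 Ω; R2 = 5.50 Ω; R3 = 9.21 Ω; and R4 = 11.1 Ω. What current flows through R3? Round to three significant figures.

I ≈ 0.127 mA

Parallel bank: R_p = 1/(1/27.9 + 1/5.50 + 1/9.21 + 1/11.1) = 2.402 Ω.
Node voltage V_A = V_supply · R_p/(R_s + R_p) = 16.8 × 0.06982 = 1.173 mV.
Branch current I = V_A/R3 = 1.173/9.21 = 0.1274 mA.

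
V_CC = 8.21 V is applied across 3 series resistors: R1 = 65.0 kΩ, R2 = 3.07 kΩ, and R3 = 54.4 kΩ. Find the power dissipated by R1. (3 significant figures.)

ΣR = 122.5 kΩ → I = 8.21/122.5 = 0.06704 mA.
P(R1) = I²·R1 = (0.06704)² × 65.0 = 0.2921 mW.

P ≈ 0.292 mW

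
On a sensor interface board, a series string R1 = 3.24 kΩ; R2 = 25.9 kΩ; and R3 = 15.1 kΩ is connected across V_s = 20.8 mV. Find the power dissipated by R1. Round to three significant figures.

ΣR = 44.24 kΩ → I = 20.8/44.24 = 0.4702 µA.
P = I²R = 0.2211 × 3.24 = 0.7162 nW.

P ≈ 0.716 nW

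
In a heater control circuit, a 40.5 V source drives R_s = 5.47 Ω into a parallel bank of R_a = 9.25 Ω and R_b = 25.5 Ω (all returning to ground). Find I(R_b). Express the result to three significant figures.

I ≈ 0.879 A

Combine the parallel branches: R_p = (1/9.25 + 1/25.5)⁻¹ = 6.788 Ω.
V_A = 40.5 × 6.788/12.26 = 22.43 V.
Branch current I = V_A/R_b = 22.43/25.5 = 0.8795 A.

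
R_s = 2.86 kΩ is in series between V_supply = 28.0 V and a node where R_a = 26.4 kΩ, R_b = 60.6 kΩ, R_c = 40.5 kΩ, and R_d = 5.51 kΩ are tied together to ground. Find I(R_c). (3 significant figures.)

Parallel bank: R_p = 1/(1/26.4 + 1/60.6 + 1/40.5 + 1/5.51) = 3.838 kΩ.
V_A = 28.0 × 3.838/6.698 = 16.04 V.
I(R_c) = V_A / R_c = 16.04/40.5 = 0.3961 mA.

I ≈ 0.396 mA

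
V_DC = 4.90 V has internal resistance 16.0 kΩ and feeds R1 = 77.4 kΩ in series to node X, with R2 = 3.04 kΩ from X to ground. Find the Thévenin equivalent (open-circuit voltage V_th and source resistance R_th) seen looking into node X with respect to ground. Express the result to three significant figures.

R1' = 16.0 + 77.4 = 93.40 kΩ (source resistance + R1).
With X open, the divider is unloaded: V_th = 4.90 × 3.04/96.44 = 0.1545 V.
Zeroing V_DC shorts the top of R1' to ground, so R_th = R1' ‖ R2 = 2.944 kΩ.

V_th ≈ 0.154 V, R_th ≈ 2.94 kΩ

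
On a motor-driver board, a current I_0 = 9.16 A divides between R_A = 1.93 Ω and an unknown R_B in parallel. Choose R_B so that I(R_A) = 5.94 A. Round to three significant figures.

The fraction through R_A equals R_B/(R_A+R_B).
With f = 0.6485, R_B = R_A · f/(1−f) = 1.93 × 1.845 = 3.560 Ω.

R_B ≈ 3.56 Ω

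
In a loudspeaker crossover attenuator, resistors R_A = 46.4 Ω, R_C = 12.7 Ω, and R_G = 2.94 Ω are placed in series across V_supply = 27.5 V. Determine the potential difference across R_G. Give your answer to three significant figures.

Total series resistance ΣR = 46.4 + 12.7 + 2.94 = 62.04 Ω.
Voltage divider: V = V_supply · (2.940 / 62.04) = 27.5 × 0.04739 = 1.303 V.

V ≈ 1.30 V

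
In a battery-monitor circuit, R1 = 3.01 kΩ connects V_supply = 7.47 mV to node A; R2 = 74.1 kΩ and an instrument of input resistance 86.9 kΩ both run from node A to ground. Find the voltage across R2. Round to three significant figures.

V_out ≈ 6.95 mV

The load sits in parallel with R2, giving an effective lower resistance R2' = R2·R_L/(R2+R_L) = 40.00 kΩ.
Then V_out = V_supply · R2'/(R1 + R2') = 7.47 × 40.00/43.01 = 6.947 mV.
(Unloaded it would be 7.18 mV; the load pulls it down.)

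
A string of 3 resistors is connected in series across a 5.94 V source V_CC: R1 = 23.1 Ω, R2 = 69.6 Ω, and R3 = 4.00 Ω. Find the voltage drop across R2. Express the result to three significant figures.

V ≈ 4.28 V

Total series resistance ΣR = 23.1 + 69.6 + 4.00 = 96.70 Ω.
Voltage divider: V = V_CC · (69.60 / 96.70) = 5.94 × 0.7198 = 4.275 V.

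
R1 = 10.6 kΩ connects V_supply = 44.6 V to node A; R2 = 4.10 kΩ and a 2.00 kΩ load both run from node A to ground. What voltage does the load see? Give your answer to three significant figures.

V_out ≈ 5.02 V

First combine the lower leg with the load: R2 ‖ R_L = 1.344 kΩ.
Voltage divider with the loaded lower leg: V_out = 44.6 × 1.344/(10.6 + 1.344) = 44.6 × 0.1125 = 5.019 V.
(Unloaded it would be 12.4 V; the load pulls it down.)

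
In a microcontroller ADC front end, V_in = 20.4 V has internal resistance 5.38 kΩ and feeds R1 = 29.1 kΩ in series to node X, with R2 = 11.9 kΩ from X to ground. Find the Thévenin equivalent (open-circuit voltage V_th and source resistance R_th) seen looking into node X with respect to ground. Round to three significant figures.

V_th ≈ 5.23 V, R_th ≈ 8.85 kΩ

R1' = 5.38 + 29.1 = 34.48 kΩ (source resistance + R1).
Open-circuit (no load on X): V_th = V_in · R2/(R1' + R2) = 20.4 × 11.9/(34.48 + 11.9) = 5.234 V.
Zeroing V_in shorts the top of R1' to ground, so R_th = R1' ‖ R2 = 8.847 kΩ.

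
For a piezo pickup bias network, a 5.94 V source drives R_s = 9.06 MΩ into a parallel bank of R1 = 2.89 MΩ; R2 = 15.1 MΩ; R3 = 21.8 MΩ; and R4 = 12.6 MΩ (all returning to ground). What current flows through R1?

Combine the parallel branches: R_p = (1/2.89 + 1/15.1 + 1/21.8 + 1/12.6)⁻¹ = 1.861 MΩ.
V_A by voltage divider: V_A = 5.94 × 1.861/(9.06 + 1.861) = 1.012 V.
Branch current I = V_A/R1 = 1.012/2.89 = 0.3502 µA.

I ≈ 0.350 µA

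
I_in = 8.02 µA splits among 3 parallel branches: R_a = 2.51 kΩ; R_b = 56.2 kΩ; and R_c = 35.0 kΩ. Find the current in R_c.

I ≈ 0.515 µA

Conductances: ΣG = 1/2.51 + 1/56.2 + 1/35.0 = 0.4448 (1/kΩ).
By the current-divider rule, I = I_in · G_k/ΣG = 8.02 × 0.06424 = 0.5152 µA.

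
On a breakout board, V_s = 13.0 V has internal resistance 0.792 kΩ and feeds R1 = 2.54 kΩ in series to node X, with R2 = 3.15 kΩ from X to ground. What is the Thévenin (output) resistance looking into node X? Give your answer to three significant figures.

R1' = 0.792 + 2.54 = 3.332 kΩ (source resistance + R1).
With V_s suppressed (replaced by a short), R_th = R1' ‖ R2 = (3.332 × 3.15)/(3.332 + 3.15) = 1.619 kΩ.

R_th ≈ 1.62 kΩ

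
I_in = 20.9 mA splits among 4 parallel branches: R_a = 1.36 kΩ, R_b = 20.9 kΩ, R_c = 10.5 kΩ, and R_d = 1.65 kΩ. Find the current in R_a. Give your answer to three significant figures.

Conductances: ΣG = 1/1.36 + 1/20.9 + 1/10.5 + 1/1.65 = 1.484 (1/kΩ).
By the current-divider rule, I = I_in · G_k/ΣG = 20.9 × 0.4953 = 10.35 mA.

I ≈ 10.4 mA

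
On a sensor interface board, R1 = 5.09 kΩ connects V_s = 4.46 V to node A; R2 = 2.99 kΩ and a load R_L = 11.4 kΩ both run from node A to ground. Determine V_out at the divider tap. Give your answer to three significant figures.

V_out ≈ 1.42 V

The load sits in parallel with R2, giving an effective lower resistance R2' = R2·R_L/(R2+R_L) = 2.369 kΩ.
Voltage divider with the loaded lower leg: V_out = 4.46 × 2.369/(5.09 + 2.369) = 4.46 × 0.3176 = 1.416 V.
(Unloaded it would be 1.65 V; the load pulls it down.)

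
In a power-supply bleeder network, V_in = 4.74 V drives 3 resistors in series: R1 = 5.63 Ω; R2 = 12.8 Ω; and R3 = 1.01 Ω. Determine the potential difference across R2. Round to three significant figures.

V ≈ 3.12 V

ΣR = 5.63 + 12.8 + 1.01 = 19.44 Ω.
V = V_in · R/ΣR = 4.74 × 0.6584 = 3.121 V.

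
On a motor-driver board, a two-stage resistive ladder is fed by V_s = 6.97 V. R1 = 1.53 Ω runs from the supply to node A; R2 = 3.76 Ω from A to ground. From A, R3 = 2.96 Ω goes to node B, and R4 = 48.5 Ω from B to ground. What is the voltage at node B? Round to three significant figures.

Looking into the second stage from A: R3 + R4 = 51.46 Ω appears in parallel with R2.
Effective lower resistance at A: R2 ‖ 51.46 = 3.504 Ω.
First divider: V_A = V_s · 3.504/(1.53 + 3.504) = 4.852 V.
V_B = V_A × 0.9425 = 4.573 V.

V_B ≈ 4.57 V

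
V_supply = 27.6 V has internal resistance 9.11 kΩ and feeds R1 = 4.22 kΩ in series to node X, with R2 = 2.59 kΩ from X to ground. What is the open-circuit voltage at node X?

R1' = 9.11 + 4.22 = 13.33 kΩ (source resistance + R1).
Open-circuit (no load on X): V_th = V_supply · R2/(R1' + R2) = 27.6 × 2.59/(13.33 + 2.59) = 4.490 V.

V_th ≈ 4.49 V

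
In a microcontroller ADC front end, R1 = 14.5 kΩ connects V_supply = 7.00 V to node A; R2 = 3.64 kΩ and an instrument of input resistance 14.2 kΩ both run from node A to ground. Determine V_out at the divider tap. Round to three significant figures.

V_out ≈ 1.17 V

First combine the lower leg with the load: R2 ‖ R_L = 2.897 kΩ.
Voltage divider with the loaded lower leg: V_out = 7.00 × 2.897/(14.5 + 2.897) = 7.00 × 0.1665 = 1.166 V.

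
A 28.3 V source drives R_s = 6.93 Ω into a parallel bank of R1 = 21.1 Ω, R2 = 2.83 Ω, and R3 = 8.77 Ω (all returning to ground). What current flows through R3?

I ≈ 0.707 A

Parallel bank: R_p = 1/(1/21.1 + 1/2.83 + 1/8.77) = 1.943 Ω.
V_A by voltage divider: V_A = 28.3 × 1.943/(6.93 + 1.943) = 6.196 V.
I(R3) = V_A / R3 = 6.196/8.77 = 0.7065 A.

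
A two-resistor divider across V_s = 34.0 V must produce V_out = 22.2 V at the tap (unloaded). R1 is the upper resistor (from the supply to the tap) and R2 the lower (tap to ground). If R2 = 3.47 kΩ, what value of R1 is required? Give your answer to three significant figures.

R1 ≈ 1.84 kΩ

V_out/V_s = R2/(R1+R2) = 0.6529.
R1 = R2·(1/k − 1) = 3.47 × 0.5315 = 1.844 kΩ.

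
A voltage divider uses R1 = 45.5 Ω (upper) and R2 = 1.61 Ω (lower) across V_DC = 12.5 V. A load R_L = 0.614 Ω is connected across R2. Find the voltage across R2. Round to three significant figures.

V_out ≈ 0.121 V

First combine the lower leg with the load: R2 ‖ R_L = 0.4445 Ω.
Then V_out = V_DC · R2'/(R1 + R2') = 12.5 × 0.4445/45.94 = 0.1209 V.
(Unloaded it would be 0.427 V; the load pulls it down.)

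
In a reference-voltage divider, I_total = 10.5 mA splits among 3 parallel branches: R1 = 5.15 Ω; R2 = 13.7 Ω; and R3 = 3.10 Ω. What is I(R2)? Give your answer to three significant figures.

I ≈ 1.30 mA

ΣG = 1/5.15 + 1/13.7 + 1/3.10 = 0.5897.
Current divider: I(R2) = I_total · G_k/ΣG = 10.5 × (0.07299/0.5897) = 10.5 × 0.1238 = 1.300 mA.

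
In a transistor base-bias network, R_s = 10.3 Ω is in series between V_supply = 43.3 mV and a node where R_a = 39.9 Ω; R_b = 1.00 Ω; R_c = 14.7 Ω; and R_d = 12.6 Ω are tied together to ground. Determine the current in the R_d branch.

Parallel bank: R_p = 1/(1/39.9 + 1/1.00 + 1/14.7 + 1/12.6) = 0.8529 Ω.
Node voltage V_A = V_supply · R_p/(R_s + R_p) = 43.3 × 0.07647 = 3.311 mV.
Branch current I = V_A/R_d = 3.311/12.6 = 0.2628 mA.

I ≈ 0.263 mA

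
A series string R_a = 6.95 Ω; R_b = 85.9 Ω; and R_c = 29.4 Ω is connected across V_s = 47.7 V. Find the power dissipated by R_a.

P ≈ 1.06 W

The common current is I = 47.7/122.2 = 0.3902 A.
P = I²R = 0.1522 × 6.95 = 1.058 W.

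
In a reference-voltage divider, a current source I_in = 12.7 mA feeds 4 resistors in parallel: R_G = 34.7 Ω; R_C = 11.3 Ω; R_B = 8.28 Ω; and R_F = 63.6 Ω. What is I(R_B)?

I ≈ 6.04 mA

ΣG = 1/34.7 + 1/11.3 + 1/8.28 + 1/63.6 = 0.2538.
Current divider: I(R_B) = I_in · G_k/ΣG = 12.7 × (0.1208/0.2538) = 12.7 × 0.4758 = 6.043 mA.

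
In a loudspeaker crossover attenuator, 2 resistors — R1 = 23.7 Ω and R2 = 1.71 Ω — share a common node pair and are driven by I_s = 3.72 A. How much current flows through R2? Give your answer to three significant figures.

I ≈ 3.47 A

For two parallel branches, I_k = I_s · (other R)/(sum of R).
So I = 3.72 × 23.7/25.41 = 3.470 A.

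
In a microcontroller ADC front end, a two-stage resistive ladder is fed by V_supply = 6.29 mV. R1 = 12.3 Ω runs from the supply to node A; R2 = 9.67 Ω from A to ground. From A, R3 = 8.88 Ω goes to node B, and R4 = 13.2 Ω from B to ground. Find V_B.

V_B ≈ 1.33 mV

Looking into the second stage from A: R3 + R4 = 22.08 Ω appears in parallel with R2.
Effective lower resistance at A: R2 ‖ 22.08 = 6.725 Ω.
So V_A = 6.29 × 0.3535 = 2.223 mV.
V_B = V_A × 0.5978 = 1.329 mV.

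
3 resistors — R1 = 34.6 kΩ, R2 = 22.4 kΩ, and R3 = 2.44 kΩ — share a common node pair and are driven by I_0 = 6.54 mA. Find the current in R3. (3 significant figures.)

I ≈ 5.54 mA

Conductances: ΣG = 1/34.6 + 1/22.4 + 1/2.44 = 0.4834 (1/kΩ).
R3 takes the fraction G_k/ΣG = 0.4098/0.4834 = 0.8479, so I = 6.54 × 0.8479 = 5.545 mA.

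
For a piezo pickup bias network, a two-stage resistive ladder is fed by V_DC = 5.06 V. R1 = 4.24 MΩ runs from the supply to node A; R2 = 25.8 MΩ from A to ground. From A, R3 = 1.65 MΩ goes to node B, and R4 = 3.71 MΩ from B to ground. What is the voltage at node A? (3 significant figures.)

V_A ≈ 2.59 V

Node A sees R2 in parallel with the series input of stage 2, R3 + R4 = 5.360 MΩ.
Effective lower resistance at A: R2 ‖ 5.360 = 4.438 MΩ.
So V_A = 5.06 × 0.5114 = 2.588 V.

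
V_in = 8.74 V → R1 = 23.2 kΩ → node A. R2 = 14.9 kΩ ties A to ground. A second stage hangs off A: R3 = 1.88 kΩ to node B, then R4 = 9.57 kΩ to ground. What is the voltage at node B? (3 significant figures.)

V_B ≈ 1.59 V

Looking into the second stage from A: R3 + R4 = 11.45 kΩ appears in parallel with R2.
Effective lower resistance at A: R2 ‖ 11.45 = 6.475 kΩ.
V_A = 8.74 × 6.475/(23.2 + 6.475) = 1.907 V.
Then the unloaded second divider: V_B = V_A × R4/(R3+R4) = 1.907 × 0.8358 = 1.594 V.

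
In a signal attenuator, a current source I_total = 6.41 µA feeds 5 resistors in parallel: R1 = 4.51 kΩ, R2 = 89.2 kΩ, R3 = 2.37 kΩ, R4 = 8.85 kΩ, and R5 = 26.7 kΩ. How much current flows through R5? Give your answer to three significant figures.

I ≈ 0.298 µA

Total conductance ΣG = 1/4.51 + 1/89.2 + 1/2.37 + 1/8.85 + 1/26.7 = 0.8053 (units of 1/kΩ).
Current divider: I(R5) = I_total · G_k/ΣG = 6.41 × (0.03745/0.8053) = 6.41 × 0.04651 = 0.2981 µA.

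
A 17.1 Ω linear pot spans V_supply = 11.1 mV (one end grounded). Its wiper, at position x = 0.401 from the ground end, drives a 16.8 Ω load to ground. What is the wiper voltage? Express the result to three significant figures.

V_out ≈ 3.58 mV

Lower segment x·R_p = 6.857 Ω; upper segment (1−x)·R_p = 10.24 Ω.
Lower segment in parallel with the load: 6.857 ‖ 16.8 = 4.870 Ω.
V_out = 11.1 × 4.870/(10.24 + 4.870) = 3.577 mV.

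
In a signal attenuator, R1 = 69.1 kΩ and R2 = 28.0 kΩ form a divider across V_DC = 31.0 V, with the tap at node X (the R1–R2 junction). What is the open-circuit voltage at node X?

Open-circuit (no load on X): V_th = V_DC · R2/(R1 + R2) = 31.0 × 28.0/(69.10 + 28.0) = 8.939 V.

V_th ≈ 8.94 V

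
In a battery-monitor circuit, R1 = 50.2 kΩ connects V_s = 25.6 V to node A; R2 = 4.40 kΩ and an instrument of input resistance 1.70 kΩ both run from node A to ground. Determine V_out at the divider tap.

V_out ≈ 0.610 V

First combine the lower leg with the load: R2 ‖ R_L = 1.226 kΩ.
Then V_out = V_s · R2'/(R1 + R2') = 25.6 × 1.226/51.43 = 0.6104 V.
(Unloaded it would be 2.06 V; the load pulls it down.)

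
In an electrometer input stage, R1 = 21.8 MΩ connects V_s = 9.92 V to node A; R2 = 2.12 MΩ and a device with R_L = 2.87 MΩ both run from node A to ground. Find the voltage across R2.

R2 ‖ R_L = (2.12 × 2.87)/(2.12 + 2.87) = 1.219 MΩ.
Now apply the divider: V_out = 9.92 × 0.05297 = 0.5255 V.

V_out ≈ 0.525 V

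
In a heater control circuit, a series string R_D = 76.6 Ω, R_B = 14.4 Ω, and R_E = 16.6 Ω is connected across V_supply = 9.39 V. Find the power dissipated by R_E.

P ≈ 0.126 W

The common current is I = 9.39/107.6 = 0.08727 A.
P(R_E) = I²·R_E = (0.08727)² × 16.6 = 0.1264 W.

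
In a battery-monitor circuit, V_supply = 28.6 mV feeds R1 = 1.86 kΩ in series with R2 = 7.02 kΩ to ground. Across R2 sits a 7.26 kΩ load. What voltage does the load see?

V_out ≈ 18.8 mV

R2 ‖ R_L = (7.02 × 7.26)/(7.02 + 7.26) = 3.569 kΩ.
Voltage divider with the loaded lower leg: V_out = 28.6 × 3.569/(1.86 + 3.569) = 28.6 × 0.6574 = 18.80 mV.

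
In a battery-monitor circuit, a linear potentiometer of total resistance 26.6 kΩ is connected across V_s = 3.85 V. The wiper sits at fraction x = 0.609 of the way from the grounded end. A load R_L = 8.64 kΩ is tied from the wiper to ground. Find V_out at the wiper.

The pot divides into 10.40 kΩ above the wiper and 16.20 kΩ below.
Lower segment in parallel with the load: 16.20 ‖ 8.64 = 5.635 kΩ.
V_out = 3.85 × 5.635/(10.40 + 5.635) = 1.353 V.
(Unloaded: V_out = x·V_s = 2.34 V.)

V_out ≈ 1.35 V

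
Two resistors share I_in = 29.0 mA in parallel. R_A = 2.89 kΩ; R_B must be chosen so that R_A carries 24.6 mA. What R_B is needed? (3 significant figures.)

Two-branch current divider: I_A = I_in · R_B/(R_A + R_B).
24.6/29.0 = R_B/(R_A + R_B) → R_B = R_A · (0.8483)/(1 − 0.8483) = 2.89 × 5.591 = 16.16 kΩ.

R_B ≈ 16.2 kΩ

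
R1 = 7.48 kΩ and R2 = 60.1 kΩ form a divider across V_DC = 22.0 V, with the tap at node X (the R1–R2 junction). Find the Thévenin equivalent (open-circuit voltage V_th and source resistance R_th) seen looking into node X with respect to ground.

Open-circuit (no load on X): V_th = V_DC · R2/(R1 + R2) = 22.0 × 60.1/(7.480 + 60.1) = 19.56 V.
With V_DC suppressed (replaced by a short), R_th = R1 ‖ R2 = (7.480 × 60.1)/(7.480 + 60.1) = 6.652 kΩ.

V_th ≈ 19.6 V, R_th ≈ 6.65 kΩ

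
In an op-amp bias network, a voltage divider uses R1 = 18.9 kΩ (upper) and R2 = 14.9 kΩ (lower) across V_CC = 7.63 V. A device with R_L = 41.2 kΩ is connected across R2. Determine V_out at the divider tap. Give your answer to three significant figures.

R2 ‖ R_L = (14.9 × 41.2)/(14.9 + 41.2) = 10.94 kΩ.
Then V_out = V_CC · R2'/(R1 + R2') = 7.63 × 10.94/29.84 = 2.798 V.
(Unloaded it would be 3.36 V; the load pulls it down.)

V_out ≈ 2.80 V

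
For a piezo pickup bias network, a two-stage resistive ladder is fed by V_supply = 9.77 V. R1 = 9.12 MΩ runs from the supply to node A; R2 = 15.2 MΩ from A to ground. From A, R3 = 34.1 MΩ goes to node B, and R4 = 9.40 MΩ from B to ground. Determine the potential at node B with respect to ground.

V_B ≈ 1.17 V

The second stage (R3 + R4 = 43.50 MΩ) loads node A in parallel with R2.
Effective lower resistance at A: R2 ‖ 43.50 = 11.26 MΩ.
So V_A = 9.77 × 0.5526 = 5.399 V.
V_B = V_A × 0.2161 = 1.167 V.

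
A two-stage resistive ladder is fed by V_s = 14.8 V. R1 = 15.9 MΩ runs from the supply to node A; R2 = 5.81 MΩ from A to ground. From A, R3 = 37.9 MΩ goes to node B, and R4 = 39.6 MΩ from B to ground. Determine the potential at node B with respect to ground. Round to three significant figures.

V_B ≈ 1.92 V

Looking into the second stage from A: R3 + R4 = 77.50 MΩ appears in parallel with R2.
Effective lower resistance at A: R2 ‖ 77.50 = 5.405 MΩ.
V_A = 14.8 × 5.405/(15.9 + 5.405) = 3.755 V.
Then the unloaded second divider: V_B = V_A × R4/(R3+R4) = 3.755 × 0.5110 = 1.918 V.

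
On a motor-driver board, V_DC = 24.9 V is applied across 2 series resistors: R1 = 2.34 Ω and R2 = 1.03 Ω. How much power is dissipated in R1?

ΣR = 3.370 Ω → I = 24.9/3.370 = 7.389 A.
P = I²R = 54.59 × 2.34 = 127.7 W.

P ≈ 128 W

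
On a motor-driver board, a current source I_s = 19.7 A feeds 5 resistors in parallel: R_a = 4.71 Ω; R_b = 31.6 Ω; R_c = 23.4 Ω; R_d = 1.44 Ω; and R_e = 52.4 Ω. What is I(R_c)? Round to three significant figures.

Total conductance ΣG = 1/4.71 + 1/31.6 + 1/23.4 + 1/1.44 + 1/52.4 = 1.000 (units of 1/Ω).
R_c takes the fraction G_k/ΣG = 0.04274/1.000 = 0.04273, so I = 19.7 × 0.04273 = 0.8417 A.

I ≈ 0.842 A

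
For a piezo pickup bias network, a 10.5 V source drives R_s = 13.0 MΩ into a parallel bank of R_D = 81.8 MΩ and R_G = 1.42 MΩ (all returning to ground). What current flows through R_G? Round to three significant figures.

I ≈ 0.717 µA

Parallel bank: R_p = 1/(1/81.8 + 1/1.42) = 1.396 MΩ.
Node voltage V_A = V_CC · R_p/(R_s + R_p) = 10.5 × 0.09696 = 1.018 V.
I(R_G) = V_A / R_G = 1.018/1.42 = 0.7169 µA.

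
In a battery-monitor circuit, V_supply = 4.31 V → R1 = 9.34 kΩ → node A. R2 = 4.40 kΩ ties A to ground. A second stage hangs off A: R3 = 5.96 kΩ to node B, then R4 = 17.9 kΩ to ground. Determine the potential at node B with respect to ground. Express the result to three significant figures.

The second stage (R3 + R4 = 23.86 kΩ) loads node A in parallel with R2.
Effective lower resistance at A: R2 ‖ 23.86 = 3.715 kΩ.
First divider: V_A = V_supply · 3.715/(9.34 + 3.715) = 1.226 V.
Then the unloaded second divider: V_B = V_A × R4/(R3+R4) = 1.226 × 0.7502 = 0.9201 V.

V_B ≈ 0.920 V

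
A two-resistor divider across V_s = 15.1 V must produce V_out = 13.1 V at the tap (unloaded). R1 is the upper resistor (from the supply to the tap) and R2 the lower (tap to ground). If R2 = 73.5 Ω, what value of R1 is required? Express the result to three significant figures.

R1 ≈ 11.2 Ω

Required fraction k = V_out/V_s = 0.8675.
R1 = R2·(1/k − 1) = 73.5 × 0.1527 = 11.22 Ω.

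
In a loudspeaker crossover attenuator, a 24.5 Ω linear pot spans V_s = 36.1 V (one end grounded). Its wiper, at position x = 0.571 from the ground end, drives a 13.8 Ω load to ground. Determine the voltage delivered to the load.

Lower segment x·R_p = 13.99 Ω; upper segment (1−x)·R_p = 10.51 Ω.
Lower segment in parallel with the load: 13.99 ‖ 13.8 = 6.947 Ω.
Then V_out = V_s · 6.947/(10.51 + 6.947) = 14.37 V.

V_out ≈ 14.4 V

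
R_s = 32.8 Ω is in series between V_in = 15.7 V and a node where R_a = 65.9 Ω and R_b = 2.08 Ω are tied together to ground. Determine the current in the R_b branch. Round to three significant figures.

I ≈ 0.437 A

Parallel bank: R_p = 1/(1/65.9 + 1/2.08) = 2.016 Ω.
V_A = 15.7 × 2.016/34.82 = 0.9093 V.
Branch current I = V_A/R_b = 0.9093/2.08 = 0.4371 A.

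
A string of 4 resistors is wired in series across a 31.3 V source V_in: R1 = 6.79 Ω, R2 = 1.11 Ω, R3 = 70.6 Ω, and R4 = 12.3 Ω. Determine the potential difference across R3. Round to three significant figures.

Total series resistance ΣR = 6.79 + 1.11 + 70.6 + 12.3 = 90.80 Ω.
Voltage divider: V = V_in · (70.60 / 90.80) = 31.3 × 0.7775 = 24.34 V.

V ≈ 24.3 V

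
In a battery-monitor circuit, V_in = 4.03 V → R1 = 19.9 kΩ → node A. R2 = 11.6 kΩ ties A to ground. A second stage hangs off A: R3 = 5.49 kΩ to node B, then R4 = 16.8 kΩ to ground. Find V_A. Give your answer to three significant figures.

The second stage (R3 + R4 = 22.29 kΩ) loads node A in parallel with R2.
R2 ‖ (R3+R4) = 7.630 kΩ.
So V_A = 4.03 × 0.2771 = 1.117 V.

V_A ≈ 1.12 V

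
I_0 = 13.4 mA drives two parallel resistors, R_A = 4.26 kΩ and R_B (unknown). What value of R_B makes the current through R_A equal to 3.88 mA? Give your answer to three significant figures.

Two-branch current divider: I_A = I_0 · R_B/(R_A + R_B).
3.88/13.4 = R_B/(R_A + R_B) → R_B = R_A · (0.2896)/(1 − 0.2896) = 4.26 × 0.4076 = 1.736 kΩ.

R_B ≈ 1.74 kΩ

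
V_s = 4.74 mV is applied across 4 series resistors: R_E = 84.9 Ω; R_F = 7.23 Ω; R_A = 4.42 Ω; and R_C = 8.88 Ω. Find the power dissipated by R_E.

ΣR = 105.4 Ω → I = 4.74/105.4 = 0.04496 mA.
V(R_E) = I·R = 3.817 mV; P = V·I = 3.817 × 0.04496 = 0.1716 µW.

P ≈ 0.172 µW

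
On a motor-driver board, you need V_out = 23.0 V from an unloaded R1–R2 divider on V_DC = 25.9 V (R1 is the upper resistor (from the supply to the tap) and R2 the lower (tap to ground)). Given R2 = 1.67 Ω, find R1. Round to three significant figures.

R1 ≈ 0.211 Ω

Required fraction k = V_out/V_DC = 0.8880.
R1 = R2·(1/k − 1) = 1.67 × 0.1261 = 0.2106 Ω.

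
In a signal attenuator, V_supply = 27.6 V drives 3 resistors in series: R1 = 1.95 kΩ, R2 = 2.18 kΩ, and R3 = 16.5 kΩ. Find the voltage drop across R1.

Total series resistance ΣR = 1.95 + 2.18 + 16.5 = 20.63 kΩ.
V = V_supply · R/ΣR = 27.6 × 0.09452 = 2.609 V.

V ≈ 2.61 V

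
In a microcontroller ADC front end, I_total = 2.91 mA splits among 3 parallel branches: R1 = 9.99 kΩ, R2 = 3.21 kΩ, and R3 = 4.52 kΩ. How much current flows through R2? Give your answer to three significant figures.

ΣG = 1/9.99 + 1/3.21 + 1/4.52 = 0.6329.
By the current-divider rule, I = I_total · G_k/ΣG = 2.91 × 0.4922 = 1.432 mA.

I ≈ 1.43 mA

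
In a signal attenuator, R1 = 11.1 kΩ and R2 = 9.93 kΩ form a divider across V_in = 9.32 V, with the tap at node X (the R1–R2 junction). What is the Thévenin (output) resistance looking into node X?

R_th ≈ 5.24 kΩ

Zeroing V_in shorts the top of R1 to ground, so R_th = R1 ‖ R2 = 5.241 kΩ.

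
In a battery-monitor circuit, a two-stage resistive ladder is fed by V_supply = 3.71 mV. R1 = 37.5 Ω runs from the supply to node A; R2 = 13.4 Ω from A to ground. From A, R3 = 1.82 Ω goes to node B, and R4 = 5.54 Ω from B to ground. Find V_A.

Looking into the second stage from A: R3 + R4 = 7.360 Ω appears in parallel with R2.
R2 ‖ (R3+R4) = 4.751 Ω.
V_A = 3.71 × 4.751/(37.5 + 4.751) = 0.4172 mV.

V_A ≈ 0.417 mV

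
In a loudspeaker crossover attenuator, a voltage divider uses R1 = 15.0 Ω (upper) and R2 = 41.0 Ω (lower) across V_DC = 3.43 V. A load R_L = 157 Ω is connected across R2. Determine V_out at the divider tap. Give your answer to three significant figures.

The load sits in parallel with R2, giving an effective lower resistance R2' = R2·R_L/(R2+R_L) = 32.51 Ω.
Then V_out = V_DC · R2'/(R1 + R2') = 3.43 × 32.51/47.51 = 2.347 V.
(Unloaded it would be 2.51 V; the load pulls it down.)

V_out ≈ 2.35 V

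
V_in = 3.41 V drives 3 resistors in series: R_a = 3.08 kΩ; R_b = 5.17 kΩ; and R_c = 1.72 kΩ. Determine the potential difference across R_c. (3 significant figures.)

ΣR = 3.08 + 5.17 + 1.72 = 9.970 kΩ.
Voltage divider: V = V_in · (1.720 / 9.970) = 3.41 × 0.1725 = 0.5883 V.

V ≈ 0.588 V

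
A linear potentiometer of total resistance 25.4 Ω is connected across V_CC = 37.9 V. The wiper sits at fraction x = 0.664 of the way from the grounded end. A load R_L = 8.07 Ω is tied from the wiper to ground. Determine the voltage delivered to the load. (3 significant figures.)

Lower segment x·R_p = 16.87 Ω; upper segment (1−x)·R_p = 8.534 Ω.
(x·R_p) ‖ R_L = 5.458 Ω.
V_out = 37.9 × 5.458/(8.534 + 5.458) = 14.78 V.

V_out ≈ 14.8 V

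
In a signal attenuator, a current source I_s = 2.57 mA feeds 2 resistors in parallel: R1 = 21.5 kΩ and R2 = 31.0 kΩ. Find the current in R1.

I ≈ 1.52 mA

Two-branch current divider: I_k = I_s · R_other/(R_1 + R_2).
I(R1) = 2.57 × 31.0/(21.5 + 31.0) = 2.57 × 0.5905 = 1.518 mA.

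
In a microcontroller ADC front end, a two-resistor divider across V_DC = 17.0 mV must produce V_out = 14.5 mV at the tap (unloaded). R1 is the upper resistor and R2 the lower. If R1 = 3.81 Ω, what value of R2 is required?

R2 ≈ 22.1 Ω

The divider ratio is R2/(R1+R2) = 14.5/17.0 = 0.8529.
Rearranging, R2 = R1·k/(1−k) = 3.81 × 5.800 = 22.10 Ω.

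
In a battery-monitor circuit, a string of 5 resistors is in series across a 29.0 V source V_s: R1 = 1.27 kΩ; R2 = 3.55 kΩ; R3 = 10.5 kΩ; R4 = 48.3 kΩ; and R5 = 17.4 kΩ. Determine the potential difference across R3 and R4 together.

V ≈ 21.0 V

Series total: ΣR = 1.27 + 3.55 + 10.5 + 48.3 + 17.4 = 81.02 kΩ.
R_{R3..R4} = 10.5 + 48.3 = 58.80 kΩ.
Voltage divider: V = V_s · (58.80 / 81.02) = 29.0 × 0.7257 = 21.05 V.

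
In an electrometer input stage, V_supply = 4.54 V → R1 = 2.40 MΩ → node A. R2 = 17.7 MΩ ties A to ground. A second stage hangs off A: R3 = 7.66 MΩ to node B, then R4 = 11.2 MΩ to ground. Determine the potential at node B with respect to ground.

V_B ≈ 2.13 V

Looking into the second stage from A: R3 + R4 = 18.86 MΩ appears in parallel with R2.
Effective lower resistance at A: R2 ‖ 18.86 = 9.131 MΩ.
So V_A = 4.54 × 0.7919 = 3.595 V.
V_B = V_A × 0.5938 = 2.135 V.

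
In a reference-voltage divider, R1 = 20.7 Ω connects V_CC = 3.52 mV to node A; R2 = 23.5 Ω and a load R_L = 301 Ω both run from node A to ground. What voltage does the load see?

First combine the lower leg with the load: R2 ‖ R_L = 21.80 Ω.
Now apply the divider: V_out = 3.52 × 0.5129 = 1.805 mV.

V_out ≈ 1.81 mV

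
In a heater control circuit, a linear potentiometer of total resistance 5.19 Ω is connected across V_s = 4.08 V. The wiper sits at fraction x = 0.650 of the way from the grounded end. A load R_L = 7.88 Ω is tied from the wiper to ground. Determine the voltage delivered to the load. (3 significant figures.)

Lower segment x·R_p = 3.374 Ω; upper segment (1−x)·R_p = 1.817 Ω.
(x·R_p) ‖ R_L = 2.362 Ω.
Loaded-divider output: V_out = 4.08 × 0.5653 = 2.306 V.

V_out ≈ 2.31 V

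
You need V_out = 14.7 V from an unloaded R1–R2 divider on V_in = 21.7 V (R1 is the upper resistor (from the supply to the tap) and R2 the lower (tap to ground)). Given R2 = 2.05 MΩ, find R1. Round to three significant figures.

The divider ratio is R2/(R1+R2) = 14.7/21.7 = 0.6774.
R1 = R2·(1/k − 1) = 2.05 × 0.4762 = 0.9762 MΩ.

R1 ≈ 0.976 MΩ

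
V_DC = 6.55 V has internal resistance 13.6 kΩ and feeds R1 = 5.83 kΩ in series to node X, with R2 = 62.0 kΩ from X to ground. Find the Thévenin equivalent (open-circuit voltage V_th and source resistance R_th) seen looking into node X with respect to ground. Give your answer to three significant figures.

R1' = 13.6 + 5.83 = 19.43 kΩ (source resistance + R1).
V_th is the unloaded tap voltage: V_DC · R2/(R1'+R2) = 6.55 × 0.7614 = 4.987 V.
With V_DC suppressed (replaced by a short), R_th = R1' ‖ R2 = (19.43 × 62.0)/(19.43 + 62.0) = 14.79 kΩ.

V_th ≈ 4.99 V, R_th ≈ 14.8 kΩ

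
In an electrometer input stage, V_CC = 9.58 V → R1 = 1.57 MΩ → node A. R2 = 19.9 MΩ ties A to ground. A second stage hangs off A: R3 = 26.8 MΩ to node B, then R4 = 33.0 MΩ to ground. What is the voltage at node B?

V_B ≈ 4.78 V

The second stage (R3 + R4 = 59.80 MΩ) loads node A in parallel with R2.
Effective lower resistance at A: R2 ‖ 59.80 = 14.93 MΩ.
So V_A = 9.58 × 0.9049 = 8.669 V.
Then the unloaded second divider: V_B = V_A × R4/(R3+R4) = 8.669 × 0.5518 = 4.784 V.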